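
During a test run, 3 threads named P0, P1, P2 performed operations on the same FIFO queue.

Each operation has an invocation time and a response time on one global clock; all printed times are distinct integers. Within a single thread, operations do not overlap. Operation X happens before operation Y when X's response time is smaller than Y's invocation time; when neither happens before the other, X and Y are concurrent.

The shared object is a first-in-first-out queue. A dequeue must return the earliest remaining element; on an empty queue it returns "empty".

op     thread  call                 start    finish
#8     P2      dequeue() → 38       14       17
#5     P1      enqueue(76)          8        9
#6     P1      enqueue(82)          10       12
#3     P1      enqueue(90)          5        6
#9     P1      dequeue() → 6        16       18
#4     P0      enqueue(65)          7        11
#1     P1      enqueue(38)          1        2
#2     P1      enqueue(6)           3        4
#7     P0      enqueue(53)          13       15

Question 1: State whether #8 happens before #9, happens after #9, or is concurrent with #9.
Answer: concurrent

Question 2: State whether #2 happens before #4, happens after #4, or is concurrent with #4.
Answer: before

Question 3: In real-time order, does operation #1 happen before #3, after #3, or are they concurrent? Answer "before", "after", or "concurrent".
Answer: before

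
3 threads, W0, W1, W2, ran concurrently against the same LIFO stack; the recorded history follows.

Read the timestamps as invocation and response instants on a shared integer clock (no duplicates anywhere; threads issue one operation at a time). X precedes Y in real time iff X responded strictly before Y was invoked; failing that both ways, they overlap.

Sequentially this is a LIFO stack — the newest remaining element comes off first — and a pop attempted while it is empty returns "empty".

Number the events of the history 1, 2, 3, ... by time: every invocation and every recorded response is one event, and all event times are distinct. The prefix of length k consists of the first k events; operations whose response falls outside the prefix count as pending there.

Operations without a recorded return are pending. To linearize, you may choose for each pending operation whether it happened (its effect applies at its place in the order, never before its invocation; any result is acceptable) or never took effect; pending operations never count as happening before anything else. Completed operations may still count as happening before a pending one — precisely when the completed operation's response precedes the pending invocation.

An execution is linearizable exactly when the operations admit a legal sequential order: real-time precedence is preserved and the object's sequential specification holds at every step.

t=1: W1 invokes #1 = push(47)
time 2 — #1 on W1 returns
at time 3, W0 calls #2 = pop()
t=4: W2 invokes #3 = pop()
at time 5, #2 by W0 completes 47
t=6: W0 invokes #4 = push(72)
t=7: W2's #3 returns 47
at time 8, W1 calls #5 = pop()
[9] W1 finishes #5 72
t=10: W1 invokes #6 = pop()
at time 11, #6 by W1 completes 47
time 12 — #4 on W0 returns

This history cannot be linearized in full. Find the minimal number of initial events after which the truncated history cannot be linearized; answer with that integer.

events 1..6 are linearizable, e.g. via #1, #2:
step 1: #1 push(47) — stack <47>
step 2: #2 pop() → 47 — stack <>
adding event 7 (#3 responds at 7) leaves no legal real-time order
completion choices over the 1 pending operation (#4) were checked; none helps
e.g. #1, #2, #3 (pending dropped): illegal at step 3, since #3 pop() → 47 cannot apply there
e.g. #1, #3, #2 (pending dropped): illegal at step 3, since #2 pop() → 47 cannot apply there

7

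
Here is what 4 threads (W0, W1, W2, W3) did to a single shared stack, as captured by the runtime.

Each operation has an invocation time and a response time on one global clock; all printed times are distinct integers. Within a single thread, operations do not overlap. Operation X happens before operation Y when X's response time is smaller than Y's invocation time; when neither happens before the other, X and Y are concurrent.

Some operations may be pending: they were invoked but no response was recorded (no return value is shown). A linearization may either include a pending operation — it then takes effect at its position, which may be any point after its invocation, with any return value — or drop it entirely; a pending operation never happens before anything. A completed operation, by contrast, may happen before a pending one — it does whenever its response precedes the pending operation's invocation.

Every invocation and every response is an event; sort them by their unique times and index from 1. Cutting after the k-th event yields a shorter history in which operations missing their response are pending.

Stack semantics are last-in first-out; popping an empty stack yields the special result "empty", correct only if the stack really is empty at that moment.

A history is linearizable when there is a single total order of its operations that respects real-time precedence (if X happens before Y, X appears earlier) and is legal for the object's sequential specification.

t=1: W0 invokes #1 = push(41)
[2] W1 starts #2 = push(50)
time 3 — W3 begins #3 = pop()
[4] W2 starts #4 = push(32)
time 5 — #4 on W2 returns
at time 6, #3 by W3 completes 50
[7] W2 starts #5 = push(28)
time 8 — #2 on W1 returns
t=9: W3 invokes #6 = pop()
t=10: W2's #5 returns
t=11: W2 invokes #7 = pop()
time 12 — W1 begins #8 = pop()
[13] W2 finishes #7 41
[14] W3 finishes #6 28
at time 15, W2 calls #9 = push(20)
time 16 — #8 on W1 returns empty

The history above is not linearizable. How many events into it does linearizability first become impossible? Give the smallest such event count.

16

events 1..15 are linearizable, e.g. via #1, #2, #3, #4, #5, #6, #8, #7:
after step 1 (#1 push(41) (pending, included)): stack <41>
after step 2 (#2 push(50)): stack <41,50>
after step 3 (#3 pop() → 50): stack <41>
after step 4 (#4 push(32)): stack <41,32>
after step 5 (#5 push(28)): stack <41,32,28>
after step 6 (#6 pop() → 28): stack <41,32>
after step 7 (#8 pop() (pending, included)): stack <41>
after step 8 (#7 pop() → 41): stack <>
at event 16 (#8's time-16 response) nothing linearizes any more
include/drop combinations of the 2 pending operations (#1, #9) were all tried; none helps
sample order #2, #3, #4, #5, #6, #7, #8 (pending dropped) stalls at step 6 — #7 pop() → 41 has no legal effect
sample order #2, #3, #4, #5, #6, #8, #7 (pending dropped) stalls at step 6 — #8 pop() → empty has no legal effect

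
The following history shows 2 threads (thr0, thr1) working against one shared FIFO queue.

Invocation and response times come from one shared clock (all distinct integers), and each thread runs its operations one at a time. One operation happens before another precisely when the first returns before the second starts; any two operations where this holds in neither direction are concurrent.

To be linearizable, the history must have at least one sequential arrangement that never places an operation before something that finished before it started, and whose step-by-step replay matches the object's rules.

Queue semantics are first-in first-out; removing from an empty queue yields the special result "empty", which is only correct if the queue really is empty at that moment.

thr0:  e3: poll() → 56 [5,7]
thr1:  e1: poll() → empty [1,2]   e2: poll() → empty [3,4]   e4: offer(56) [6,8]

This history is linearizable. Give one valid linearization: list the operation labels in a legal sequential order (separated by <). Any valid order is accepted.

after step 1 (e1 poll() → empty): queue <>
after step 2 (e2 poll() → empty): queue <>
after step 3 (e4 offer(56)): queue <56>
after step 4 (e3 poll() → 56): queue <>

e1 < e2 < e4 < e3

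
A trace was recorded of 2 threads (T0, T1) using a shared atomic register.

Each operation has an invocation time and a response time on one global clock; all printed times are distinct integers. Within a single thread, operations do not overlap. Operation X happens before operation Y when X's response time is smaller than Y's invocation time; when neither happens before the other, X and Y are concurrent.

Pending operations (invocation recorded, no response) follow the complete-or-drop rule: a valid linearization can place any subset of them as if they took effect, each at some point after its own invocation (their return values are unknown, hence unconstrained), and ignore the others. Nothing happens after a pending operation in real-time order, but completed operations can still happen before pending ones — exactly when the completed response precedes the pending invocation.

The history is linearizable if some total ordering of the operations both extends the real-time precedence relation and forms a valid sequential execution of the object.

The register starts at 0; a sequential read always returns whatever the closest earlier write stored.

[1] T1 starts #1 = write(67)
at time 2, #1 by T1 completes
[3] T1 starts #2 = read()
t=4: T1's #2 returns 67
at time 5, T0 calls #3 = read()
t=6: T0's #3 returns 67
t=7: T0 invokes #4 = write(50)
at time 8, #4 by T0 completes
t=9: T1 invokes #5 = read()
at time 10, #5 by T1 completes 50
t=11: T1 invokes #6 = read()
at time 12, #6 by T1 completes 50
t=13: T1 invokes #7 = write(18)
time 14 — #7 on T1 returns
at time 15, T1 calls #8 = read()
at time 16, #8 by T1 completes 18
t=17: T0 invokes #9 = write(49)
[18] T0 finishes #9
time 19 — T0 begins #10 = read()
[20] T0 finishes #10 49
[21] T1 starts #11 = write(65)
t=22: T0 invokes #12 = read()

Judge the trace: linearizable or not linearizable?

linearizable

a witness: #1, #2, #3, #4, #5, #6, #7, #8, #9, #10
after step 1 (#1 write(67)): value 67
after step 2 (#2 read() → 67): value 67
after step 3 (#3 read() → 67): value 67
after step 4 (#4 write(50)): value 50
after step 5 (#5 read() → 50): value 50
after step 6 (#6 read() → 50): value 50
after step 7 (#7 write(18)): value 18
after step 8 (#8 read() → 18): value 18
after step 9 (#9 write(49)): value 49
after step 10 (#10 read() → 49): value 49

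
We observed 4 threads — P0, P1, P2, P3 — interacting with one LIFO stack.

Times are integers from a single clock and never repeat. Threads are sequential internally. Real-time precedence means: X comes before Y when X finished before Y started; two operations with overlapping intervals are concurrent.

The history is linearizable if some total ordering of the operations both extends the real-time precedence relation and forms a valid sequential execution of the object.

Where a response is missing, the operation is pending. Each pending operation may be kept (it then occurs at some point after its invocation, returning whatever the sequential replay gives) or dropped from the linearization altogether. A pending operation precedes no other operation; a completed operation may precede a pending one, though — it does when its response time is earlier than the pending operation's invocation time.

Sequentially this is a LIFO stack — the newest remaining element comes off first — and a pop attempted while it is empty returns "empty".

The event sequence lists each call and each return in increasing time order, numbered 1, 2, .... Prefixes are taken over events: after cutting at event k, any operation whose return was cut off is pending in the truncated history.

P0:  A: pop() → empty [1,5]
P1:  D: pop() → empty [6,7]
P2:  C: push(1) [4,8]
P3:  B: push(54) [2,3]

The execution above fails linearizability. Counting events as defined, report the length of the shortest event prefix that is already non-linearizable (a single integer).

7

events 1..6 are linearizable; a witness order is A, B:
after step 1 (A pop() → empty): stack <>
after step 2 (B push(54)): stack <54>
adding event 7 (D responds at 7) leaves no legal real-time order
including or dropping the 1 pending operation (C) in any combination fails
one such order, A, B, D (pending dropped), breaks at step 3 where D pop() → empty is illegal
one such order, B, A, D (pending dropped), breaks at step 2 where A pop() → empty is illegal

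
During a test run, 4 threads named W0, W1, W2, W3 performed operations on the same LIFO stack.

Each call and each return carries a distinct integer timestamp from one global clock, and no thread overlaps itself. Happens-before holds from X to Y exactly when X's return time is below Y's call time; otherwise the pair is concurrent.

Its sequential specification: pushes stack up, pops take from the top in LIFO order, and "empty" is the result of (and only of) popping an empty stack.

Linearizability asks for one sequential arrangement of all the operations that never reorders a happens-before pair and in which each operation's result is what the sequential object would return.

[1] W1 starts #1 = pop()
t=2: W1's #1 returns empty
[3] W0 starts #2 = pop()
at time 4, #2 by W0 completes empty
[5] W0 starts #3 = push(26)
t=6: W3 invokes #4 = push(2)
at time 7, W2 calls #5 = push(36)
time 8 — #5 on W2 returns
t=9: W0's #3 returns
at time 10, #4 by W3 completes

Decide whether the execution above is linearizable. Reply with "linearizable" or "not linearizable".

linearizable

one valid linearization: #1, #2, #3, #4, #5
1. #1 pop() → empty, leaving stack <>
2. #2 pop() → empty, leaving stack <>
3. #3 push(26), leaving stack <26>
4. #4 push(2), leaving stack <26,2>
5. #5 push(36), leaving stack <26,2,36>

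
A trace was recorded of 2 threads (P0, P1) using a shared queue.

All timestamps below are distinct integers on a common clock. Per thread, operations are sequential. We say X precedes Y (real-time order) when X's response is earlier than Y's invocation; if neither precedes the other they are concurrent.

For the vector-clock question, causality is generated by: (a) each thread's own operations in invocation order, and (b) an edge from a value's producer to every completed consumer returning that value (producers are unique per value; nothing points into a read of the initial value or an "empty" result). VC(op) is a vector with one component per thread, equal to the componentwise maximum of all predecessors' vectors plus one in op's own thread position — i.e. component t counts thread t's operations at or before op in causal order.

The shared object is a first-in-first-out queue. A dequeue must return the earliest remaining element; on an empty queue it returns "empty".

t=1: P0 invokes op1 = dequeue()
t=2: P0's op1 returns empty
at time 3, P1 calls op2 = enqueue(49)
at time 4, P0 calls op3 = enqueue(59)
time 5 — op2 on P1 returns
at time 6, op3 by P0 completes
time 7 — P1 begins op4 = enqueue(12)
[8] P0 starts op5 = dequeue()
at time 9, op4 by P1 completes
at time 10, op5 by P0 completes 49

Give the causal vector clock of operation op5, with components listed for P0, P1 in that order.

no predecessors for op2 (invoked 3): P1 increments from zero → (0, 1)
no predecessors for op1 (invoked 1): P0 increments from zero → (1, 0)
merge at op4 (invoked 7): VC(op2)=(0, 1), own-thread bump on P1 → (0, 2)
merge at op3 (invoked 4): VC(op1)=(1, 0), own-thread bump on P0 → (2, 0)
merge at op5 (invoked 8): VC(op2)=(0, 1), VC(op3)=(2, 0), own-thread bump on P0 → (3, 1)
target: VC(op5) = (3, 1)

(3, 1)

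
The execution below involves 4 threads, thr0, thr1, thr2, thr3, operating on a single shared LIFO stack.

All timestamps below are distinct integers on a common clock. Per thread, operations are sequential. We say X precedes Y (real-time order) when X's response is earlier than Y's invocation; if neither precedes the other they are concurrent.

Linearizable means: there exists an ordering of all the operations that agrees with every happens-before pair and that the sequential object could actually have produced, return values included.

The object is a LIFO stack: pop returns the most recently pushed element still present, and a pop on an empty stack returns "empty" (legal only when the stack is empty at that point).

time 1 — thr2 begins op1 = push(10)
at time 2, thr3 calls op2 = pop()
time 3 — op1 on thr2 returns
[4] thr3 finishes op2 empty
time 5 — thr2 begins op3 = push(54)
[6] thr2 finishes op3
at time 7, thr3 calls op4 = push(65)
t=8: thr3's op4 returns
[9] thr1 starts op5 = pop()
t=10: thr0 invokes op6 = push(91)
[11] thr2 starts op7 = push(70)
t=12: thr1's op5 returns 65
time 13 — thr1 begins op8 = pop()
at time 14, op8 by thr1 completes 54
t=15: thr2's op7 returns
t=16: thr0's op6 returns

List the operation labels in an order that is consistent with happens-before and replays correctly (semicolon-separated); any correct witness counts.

after step 1 (op2 pop() → empty): stack <>
after step 2 (op1 push(10)): stack <10>
after step 3 (op3 push(54)): stack <10,54>
after step 4 (op4 push(65)): stack <10,54,65>
after step 5 (op5 pop() → 65): stack <10,54>
after step 6 (op8 pop() → 54): stack <10>
after step 7 (op6 push(91)): stack <10,91>
after step 8 (op7 push(70)): stack <10,91,70>

op2; op1; op3; op4; op5; op8; op6; op7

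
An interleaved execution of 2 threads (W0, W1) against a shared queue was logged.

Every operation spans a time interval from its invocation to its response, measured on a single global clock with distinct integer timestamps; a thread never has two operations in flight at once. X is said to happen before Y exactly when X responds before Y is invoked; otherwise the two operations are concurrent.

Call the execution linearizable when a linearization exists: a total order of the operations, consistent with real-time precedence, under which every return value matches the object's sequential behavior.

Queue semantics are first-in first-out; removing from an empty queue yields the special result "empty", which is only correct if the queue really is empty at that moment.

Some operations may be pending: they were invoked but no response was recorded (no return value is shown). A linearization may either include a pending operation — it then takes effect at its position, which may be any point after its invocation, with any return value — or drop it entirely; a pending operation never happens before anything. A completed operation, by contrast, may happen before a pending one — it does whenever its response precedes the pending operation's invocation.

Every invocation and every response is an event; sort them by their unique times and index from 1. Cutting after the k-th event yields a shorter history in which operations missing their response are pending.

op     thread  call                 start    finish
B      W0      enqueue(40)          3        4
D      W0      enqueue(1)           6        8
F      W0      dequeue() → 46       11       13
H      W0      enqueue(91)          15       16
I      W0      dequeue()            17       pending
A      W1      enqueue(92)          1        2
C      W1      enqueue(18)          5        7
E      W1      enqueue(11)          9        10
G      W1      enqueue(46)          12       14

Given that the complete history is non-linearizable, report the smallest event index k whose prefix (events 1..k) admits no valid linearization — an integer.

13

events 1..12 are linearizable; a witness order is A, B, C, D, E:
1. A enqueue(92), leaving queue <92>
2. B enqueue(40), leaving queue <92,40>
3. C enqueue(18), leaving queue <92,40,18>
4. D enqueue(1), leaving queue <92,40,18,1>
5. E enqueue(11), leaving queue <92,40,18,1,11>
include event 13 — F responding at 13 — and every candidate order breaks
no completion choice of the 1 pending operation (G) rescues it — every subset was tried
sample order A, B, C, D, E, F (pending dropped) stalls at step 6 — F dequeue() → 46 has no legal effect
sample order A, B, D, C, E, F (pending dropped) stalls at step 6 — F dequeue() → 46 has no legal effect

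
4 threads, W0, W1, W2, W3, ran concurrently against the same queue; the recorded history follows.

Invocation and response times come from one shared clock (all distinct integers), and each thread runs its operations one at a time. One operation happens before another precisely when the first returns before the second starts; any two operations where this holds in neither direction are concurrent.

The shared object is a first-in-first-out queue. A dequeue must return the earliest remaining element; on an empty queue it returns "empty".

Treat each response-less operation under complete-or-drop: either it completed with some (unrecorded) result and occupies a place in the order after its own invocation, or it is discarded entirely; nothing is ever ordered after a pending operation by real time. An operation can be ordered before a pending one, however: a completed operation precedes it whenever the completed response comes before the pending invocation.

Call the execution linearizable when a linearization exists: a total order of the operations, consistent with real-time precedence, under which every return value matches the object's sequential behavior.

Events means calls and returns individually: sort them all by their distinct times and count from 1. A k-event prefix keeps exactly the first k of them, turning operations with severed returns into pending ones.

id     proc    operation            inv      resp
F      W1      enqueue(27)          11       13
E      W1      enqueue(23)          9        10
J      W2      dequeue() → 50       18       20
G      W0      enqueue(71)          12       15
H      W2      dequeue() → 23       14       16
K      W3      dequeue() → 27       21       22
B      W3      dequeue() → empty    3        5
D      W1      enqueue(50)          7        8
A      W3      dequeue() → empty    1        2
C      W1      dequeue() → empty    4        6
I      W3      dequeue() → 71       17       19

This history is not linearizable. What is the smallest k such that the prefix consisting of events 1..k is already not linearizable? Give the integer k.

events 1..15 are linearizable, e.g. via A, B, C, D, E, F, G:
after step 1 (A dequeue() → empty): queue <>
after step 2 (B dequeue() → empty): queue <>
after step 3 (C dequeue() → empty): queue <>
after step 4 (D enqueue(50)): queue <50>
after step 5 (E enqueue(23)): queue <50,23>
after step 6 (F enqueue(27)): queue <50,23,27>
after step 7 (G enqueue(71)): queue <50,23,27,71>
with event 16 included (H responding at time 16), all real-time-consistent orders fail
take A, B, C, D, E, F, G, H: step 8 already fails, because H dequeue() → 23 cannot occur there
take A, B, C, D, E, F, H, G: step 7 already fails, because H dequeue() → 23 cannot occur there

16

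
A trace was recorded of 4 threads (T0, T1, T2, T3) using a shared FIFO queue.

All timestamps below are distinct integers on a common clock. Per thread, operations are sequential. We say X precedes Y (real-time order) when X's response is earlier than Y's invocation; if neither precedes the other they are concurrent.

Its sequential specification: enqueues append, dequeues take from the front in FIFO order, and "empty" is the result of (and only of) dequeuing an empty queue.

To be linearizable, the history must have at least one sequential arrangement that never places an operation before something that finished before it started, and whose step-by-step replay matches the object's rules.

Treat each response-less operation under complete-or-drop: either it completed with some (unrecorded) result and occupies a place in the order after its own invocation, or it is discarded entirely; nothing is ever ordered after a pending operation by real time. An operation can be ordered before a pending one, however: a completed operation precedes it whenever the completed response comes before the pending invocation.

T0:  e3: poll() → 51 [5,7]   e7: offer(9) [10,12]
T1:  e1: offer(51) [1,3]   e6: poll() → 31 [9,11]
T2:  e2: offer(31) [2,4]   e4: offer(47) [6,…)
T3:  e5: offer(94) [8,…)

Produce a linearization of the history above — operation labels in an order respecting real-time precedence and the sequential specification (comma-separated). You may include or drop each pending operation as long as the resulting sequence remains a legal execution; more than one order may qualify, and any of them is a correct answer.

e1, e2, e3, e4, e5, e6, e7

after step 1 (e1 offer(51)): queue <51>
after step 2 (e2 offer(31)): queue <51,31>
after step 3 (e3 poll() → 51): queue <31>
after step 4 (e4 offer(47) (pending, included)): queue <31,47>
after step 5 (e5 offer(94) (pending, included)): queue <31,47,94>
after step 6 (e6 poll() → 31): queue <47,94>
after step 7 (e7 offer(9)): queue <47,94,9>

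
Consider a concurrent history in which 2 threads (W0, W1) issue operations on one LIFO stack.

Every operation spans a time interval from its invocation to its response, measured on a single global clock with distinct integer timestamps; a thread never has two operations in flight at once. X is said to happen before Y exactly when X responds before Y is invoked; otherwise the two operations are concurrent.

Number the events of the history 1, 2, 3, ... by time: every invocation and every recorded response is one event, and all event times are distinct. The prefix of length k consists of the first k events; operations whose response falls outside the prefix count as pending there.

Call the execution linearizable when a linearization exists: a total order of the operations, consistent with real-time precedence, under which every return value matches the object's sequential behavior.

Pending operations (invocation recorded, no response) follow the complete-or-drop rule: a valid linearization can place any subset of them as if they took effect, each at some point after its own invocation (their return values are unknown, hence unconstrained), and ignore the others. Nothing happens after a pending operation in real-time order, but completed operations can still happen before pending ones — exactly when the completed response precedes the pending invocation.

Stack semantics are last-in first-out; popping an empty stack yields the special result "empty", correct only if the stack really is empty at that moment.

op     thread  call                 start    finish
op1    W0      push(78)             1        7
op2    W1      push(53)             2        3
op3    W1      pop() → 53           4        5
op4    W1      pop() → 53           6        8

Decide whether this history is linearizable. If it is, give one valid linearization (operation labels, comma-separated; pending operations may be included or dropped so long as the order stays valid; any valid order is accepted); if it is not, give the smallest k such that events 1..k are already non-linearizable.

already the first 8 events (up to op4's response at time 8) admit no linearization; the first 7 still do
checked exhaustively: 4 real-time-consistent orders of 4 completed operations, zero legal LIFO stack replays
sample order op1, op2, op3, op4 stalls at step 4 — op4 pop() → 53 has no legal effect
sample order op2, op1, op3, op4 stalls at step 3 — op3 pop() → 53 has no legal effect

not linearizable — minimal violating prefix: 8 events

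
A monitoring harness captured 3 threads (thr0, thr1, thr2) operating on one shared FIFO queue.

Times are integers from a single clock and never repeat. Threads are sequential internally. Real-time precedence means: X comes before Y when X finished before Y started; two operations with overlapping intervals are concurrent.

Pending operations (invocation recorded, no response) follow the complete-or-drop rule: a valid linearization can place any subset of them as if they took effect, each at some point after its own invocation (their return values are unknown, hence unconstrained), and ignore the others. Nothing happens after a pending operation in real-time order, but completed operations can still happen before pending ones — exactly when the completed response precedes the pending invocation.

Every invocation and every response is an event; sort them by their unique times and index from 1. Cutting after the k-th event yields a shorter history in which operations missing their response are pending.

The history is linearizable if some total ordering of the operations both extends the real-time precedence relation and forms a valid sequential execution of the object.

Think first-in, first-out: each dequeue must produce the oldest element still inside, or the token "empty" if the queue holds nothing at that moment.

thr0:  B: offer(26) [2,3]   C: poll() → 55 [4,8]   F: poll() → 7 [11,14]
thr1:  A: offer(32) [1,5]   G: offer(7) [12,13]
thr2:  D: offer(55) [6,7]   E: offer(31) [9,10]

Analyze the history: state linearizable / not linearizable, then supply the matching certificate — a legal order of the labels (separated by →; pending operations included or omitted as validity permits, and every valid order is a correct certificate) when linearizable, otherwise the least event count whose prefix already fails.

already the first 8 events (up to C's response at time 8) admit no linearization; the first 7 still do
checked exhaustively: 5 real-time-consistent orders of 4 completed operations, zero legal FIFO queue replays
sample order A, B, C, D stalls at step 3 — C poll() → 55 has no legal effect
sample order A, B, D, C stalls at step 4 — C poll() → 55 has no legal effect

not linearizable — minimal violating prefix: 8 events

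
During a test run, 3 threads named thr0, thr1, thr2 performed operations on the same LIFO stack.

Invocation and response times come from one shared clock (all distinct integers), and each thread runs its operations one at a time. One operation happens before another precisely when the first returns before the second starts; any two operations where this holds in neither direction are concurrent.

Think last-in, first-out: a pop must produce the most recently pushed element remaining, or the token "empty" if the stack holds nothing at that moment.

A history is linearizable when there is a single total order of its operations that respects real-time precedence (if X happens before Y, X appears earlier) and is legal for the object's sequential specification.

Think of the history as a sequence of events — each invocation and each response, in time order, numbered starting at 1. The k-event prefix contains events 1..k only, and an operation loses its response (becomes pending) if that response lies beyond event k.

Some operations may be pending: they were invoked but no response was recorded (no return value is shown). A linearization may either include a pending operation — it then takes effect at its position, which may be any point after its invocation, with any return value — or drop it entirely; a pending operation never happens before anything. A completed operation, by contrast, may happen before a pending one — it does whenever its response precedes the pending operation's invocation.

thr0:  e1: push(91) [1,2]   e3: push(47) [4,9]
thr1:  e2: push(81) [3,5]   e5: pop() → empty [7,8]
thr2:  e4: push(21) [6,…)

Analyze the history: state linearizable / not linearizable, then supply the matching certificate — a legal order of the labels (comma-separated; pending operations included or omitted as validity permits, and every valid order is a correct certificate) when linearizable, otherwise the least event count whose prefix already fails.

cut after 7 events: linearizable; cut after 8 events (e5 responds, time 8): not linearizable
the completed operations (3 total) allow one real-time order; the LIFO stack replay rejects it
no escape via the 2 pending operations (e3, e4): every completion choice fails
e.g. e1, e2, e5 (pending dropped): illegal at step 3, since e5 pop() → empty cannot apply there

not linearizable — minimal violating prefix: 8 events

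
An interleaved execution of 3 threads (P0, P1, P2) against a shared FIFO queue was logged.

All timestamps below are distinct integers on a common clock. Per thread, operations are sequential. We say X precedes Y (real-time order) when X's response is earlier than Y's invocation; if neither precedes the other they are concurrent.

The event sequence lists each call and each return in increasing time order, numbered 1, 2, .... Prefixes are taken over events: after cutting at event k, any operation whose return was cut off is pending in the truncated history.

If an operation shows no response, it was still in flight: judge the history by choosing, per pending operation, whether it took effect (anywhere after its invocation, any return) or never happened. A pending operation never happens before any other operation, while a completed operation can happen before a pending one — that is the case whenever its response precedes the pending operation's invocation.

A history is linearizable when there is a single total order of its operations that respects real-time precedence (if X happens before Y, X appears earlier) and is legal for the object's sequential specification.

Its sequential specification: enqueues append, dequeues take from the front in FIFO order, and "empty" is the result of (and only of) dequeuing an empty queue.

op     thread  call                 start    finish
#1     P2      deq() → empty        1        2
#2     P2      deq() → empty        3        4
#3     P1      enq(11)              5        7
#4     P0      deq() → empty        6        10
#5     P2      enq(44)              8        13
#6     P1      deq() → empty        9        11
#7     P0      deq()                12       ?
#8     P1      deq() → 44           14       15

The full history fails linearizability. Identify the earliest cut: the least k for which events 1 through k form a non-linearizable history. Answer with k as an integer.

a valid linearization of events 1..10 exists, for instance #1, #2, #3, #6, #4:
step 1: #1 deq() → empty — queue <>
step 2: #2 deq() → empty — queue <>
step 3: #3 enq(11) — queue <11>
step 4: #6 deq() (pending, included) — queue <>
step 5: #4 deq() → empty — queue <>
event 11 — #6's response, time 11 — after it, nothing linearizes
completion choices over the 1 pending operation (#5) were checked; none helps
take #1, #2, #3, #4, #6 (pending dropped): step 4 already fails, because #4 deq() → empty cannot occur there
take #1, #2, #3, #6, #4 (pending dropped): step 4 already fails, because #6 deq() → empty cannot occur there

11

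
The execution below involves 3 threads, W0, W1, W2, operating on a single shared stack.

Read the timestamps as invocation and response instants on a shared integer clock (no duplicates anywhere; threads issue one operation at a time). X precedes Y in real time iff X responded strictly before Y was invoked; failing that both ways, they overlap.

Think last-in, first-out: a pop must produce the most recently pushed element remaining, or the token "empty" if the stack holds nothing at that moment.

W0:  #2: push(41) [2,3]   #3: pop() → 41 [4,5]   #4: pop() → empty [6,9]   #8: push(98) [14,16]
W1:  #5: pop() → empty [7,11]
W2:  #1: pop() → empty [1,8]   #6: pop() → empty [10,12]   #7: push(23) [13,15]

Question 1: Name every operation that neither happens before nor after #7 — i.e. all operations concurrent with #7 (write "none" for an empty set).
Answer: #8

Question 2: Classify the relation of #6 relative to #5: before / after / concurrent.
Answer: concurrent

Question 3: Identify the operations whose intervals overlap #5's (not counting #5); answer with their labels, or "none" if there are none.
Answer: #1, #4, #6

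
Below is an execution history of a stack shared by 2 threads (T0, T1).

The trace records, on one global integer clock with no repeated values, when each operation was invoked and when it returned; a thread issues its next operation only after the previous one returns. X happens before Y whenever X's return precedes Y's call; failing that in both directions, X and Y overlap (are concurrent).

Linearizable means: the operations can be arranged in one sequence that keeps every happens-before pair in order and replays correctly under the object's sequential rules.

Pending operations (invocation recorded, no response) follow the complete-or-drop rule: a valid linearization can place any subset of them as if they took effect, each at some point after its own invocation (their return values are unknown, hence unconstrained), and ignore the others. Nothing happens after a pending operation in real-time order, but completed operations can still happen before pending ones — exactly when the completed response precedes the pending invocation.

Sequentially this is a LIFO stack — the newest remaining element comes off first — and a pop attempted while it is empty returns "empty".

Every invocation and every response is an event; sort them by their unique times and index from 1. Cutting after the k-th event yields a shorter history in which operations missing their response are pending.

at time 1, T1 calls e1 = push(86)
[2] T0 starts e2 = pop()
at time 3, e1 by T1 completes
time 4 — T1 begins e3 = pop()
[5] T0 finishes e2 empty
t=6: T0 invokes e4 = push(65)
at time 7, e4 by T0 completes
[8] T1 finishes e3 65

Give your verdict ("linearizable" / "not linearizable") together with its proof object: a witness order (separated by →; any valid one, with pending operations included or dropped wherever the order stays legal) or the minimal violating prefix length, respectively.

linearizable — witness: e2 → e1 → e4 → e3

after step 1 (e2 pop() → empty): stack <>
after step 2 (e1 push(86)): stack <86>
after step 3 (e4 push(65)): stack <86,65>
after step 4 (e3 pop() → 65): stack <86>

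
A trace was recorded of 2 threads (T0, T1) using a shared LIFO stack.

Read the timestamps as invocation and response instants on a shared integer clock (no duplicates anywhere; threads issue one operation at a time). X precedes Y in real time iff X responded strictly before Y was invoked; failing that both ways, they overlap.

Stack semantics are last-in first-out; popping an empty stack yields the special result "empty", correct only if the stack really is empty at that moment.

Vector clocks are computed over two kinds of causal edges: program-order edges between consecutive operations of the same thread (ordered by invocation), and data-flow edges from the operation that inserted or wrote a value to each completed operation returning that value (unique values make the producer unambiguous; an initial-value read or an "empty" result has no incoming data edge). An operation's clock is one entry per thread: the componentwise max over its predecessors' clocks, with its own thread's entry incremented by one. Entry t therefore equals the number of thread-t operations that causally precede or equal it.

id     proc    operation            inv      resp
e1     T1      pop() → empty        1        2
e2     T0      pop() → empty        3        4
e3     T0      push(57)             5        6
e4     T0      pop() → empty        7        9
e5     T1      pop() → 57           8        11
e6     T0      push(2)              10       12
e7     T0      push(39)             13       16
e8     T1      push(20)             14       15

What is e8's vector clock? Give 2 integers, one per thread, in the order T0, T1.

e1 (invocation 1): nothing precedes it; T1's component alone gives (0, 1)
e2 (invocation 3): nothing precedes it; T0's component alone gives (1, 0)
from VC(e2)=(1, 0), e3 (invoked 5) maxes components and bumps T0 → (2, 0)
from VC(e3)=(2, 0), e4 (invoked 7) maxes components and bumps T0 → (3, 0)
from VC(e1)=(0, 1), VC(e3)=(2, 0), e5 (invoked 8) maxes components and bumps T1 → (2, 2)
from VC(e4)=(3, 0), e6 (invoked 10) maxes components and bumps T0 → (4, 0)
from VC(e5)=(2, 2), e8 (invoked 14) maxes components and bumps T1 → (2, 3)
from VC(e6)=(4, 0), e7 (invoked 13) maxes components and bumps T0 → (5, 0)
target: VC(e8) = (2, 3)

(2, 3)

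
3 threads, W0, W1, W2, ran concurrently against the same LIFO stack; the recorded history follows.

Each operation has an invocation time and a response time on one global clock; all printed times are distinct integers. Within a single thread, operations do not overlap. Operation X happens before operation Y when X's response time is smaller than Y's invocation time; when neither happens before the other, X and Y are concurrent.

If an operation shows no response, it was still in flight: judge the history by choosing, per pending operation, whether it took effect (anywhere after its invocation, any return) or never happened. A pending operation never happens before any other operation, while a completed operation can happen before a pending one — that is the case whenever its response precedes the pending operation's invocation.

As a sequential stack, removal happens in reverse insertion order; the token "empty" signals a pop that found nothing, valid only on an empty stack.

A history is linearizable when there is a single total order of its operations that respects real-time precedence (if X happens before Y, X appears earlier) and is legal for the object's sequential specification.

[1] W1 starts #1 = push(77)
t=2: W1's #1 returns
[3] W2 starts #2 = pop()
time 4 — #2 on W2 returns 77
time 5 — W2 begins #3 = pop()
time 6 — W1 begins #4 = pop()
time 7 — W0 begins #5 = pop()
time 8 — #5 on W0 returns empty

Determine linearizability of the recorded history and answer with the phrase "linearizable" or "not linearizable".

linearizable

one valid linearization: #1, #2, #3, #4, #5
step 1: #1 push(77) — stack <77>
step 2: #2 pop() → 77 — stack <>
step 3: #3 pop() (pending, included) — stack <>
step 4: #4 pop() (pending, included) — stack <>
step 5: #5 pop() → empty — stack <>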